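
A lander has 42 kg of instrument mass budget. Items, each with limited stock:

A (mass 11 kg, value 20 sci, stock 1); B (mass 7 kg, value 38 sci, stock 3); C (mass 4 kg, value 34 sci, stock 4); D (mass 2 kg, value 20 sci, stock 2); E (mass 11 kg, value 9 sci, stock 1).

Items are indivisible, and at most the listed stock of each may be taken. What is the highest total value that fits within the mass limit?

290 sci

Top feasible selections:
- 3×B + 4×C + 2×D: mass 41, value 290
- 3×B + 4×C + 1×D: mass 39, value 270
Best: 290 sci.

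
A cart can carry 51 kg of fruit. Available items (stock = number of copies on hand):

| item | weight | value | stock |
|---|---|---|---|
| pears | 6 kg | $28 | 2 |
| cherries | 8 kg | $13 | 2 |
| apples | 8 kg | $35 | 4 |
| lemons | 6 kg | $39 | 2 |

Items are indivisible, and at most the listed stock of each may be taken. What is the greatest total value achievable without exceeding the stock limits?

Best selections within weight 51 and stock limits:
- 1×pears + 4×apples + 2×lemons: weight 50, value 246
- 2×pears + 3×apples + 2×lemons: weight 48, value 239
- 2×pears + 4×apples + 1×lemons: weight 50, value 235
- 1×pears + 1×cherries + 3×apples + 2×lemons: weight 50, value 224
Best: $246.

$246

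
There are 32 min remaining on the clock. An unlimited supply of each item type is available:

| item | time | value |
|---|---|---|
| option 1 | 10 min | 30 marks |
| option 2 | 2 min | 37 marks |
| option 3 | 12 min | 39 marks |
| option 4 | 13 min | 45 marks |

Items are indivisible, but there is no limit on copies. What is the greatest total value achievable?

Best value-per-unit is option 2 at 37/2, and filling with it alone uses time 16×2=32. No mix of the others beats 16×37 = 592.

592 marks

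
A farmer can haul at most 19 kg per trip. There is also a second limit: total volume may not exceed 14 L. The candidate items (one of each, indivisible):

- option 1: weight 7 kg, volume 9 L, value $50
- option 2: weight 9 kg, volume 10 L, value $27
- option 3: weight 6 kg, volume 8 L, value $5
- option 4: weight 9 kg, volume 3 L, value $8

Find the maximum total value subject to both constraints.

Feasible sets respecting both limits:
- option 1+option 4: weight 16, volume 12, value 58
- option 1: weight 7, volume 9, value 50
- option 2+option 4: weight 18, volume 13, value 35
- option 2: weight 9, volume 10, value 27
Best: $58.

$58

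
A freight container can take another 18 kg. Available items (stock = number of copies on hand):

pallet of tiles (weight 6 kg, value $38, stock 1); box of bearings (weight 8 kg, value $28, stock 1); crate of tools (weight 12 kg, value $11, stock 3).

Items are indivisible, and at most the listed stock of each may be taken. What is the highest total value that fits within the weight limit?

Top feasible selections:
- 1×pallet of tiles + 1×box of bearings: weight 14, value 66
- 1×pallet of tiles + 1×crate of tools: weight 18, value 49
Best: $66.

$66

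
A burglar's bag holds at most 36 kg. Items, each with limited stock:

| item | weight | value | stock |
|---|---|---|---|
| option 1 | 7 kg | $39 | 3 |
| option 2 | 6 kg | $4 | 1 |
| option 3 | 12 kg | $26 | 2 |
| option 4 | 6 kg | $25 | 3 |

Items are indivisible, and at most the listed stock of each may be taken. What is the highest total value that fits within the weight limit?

Top feasible selections:
- 3×option 1 + 2×option 4: weight 33, value 167
- 2×option 1 + 3×option 4: weight 32, value 153
Best: $167.

$167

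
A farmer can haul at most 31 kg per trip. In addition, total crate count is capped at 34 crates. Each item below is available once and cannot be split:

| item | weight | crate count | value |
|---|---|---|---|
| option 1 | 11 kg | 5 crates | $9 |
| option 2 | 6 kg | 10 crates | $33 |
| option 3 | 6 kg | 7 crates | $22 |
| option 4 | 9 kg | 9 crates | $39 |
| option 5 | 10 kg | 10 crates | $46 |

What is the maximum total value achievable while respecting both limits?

Feasible sets respecting both limits:
- option 2+option 4+option 5: weight 25, crate count 29, value 118
- option 3+option 4+option 5: weight 25, crate count 26, value 107
- option 2+option 3+option 5: weight 22, crate count 27, value 101
- option 2+option 3+option 4: weight 21, crate count 26, value 94
Best: $118.

$118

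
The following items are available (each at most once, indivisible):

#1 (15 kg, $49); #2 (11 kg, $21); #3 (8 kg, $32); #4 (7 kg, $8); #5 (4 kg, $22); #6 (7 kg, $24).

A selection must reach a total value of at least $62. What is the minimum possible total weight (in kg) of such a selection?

19

Subsets with value ≥ 62, sorted by total weight:
- #3+#5+#6: weight 19, value 78
- #1+#5: weight 19, value 71
Minimum weight: 19 kg.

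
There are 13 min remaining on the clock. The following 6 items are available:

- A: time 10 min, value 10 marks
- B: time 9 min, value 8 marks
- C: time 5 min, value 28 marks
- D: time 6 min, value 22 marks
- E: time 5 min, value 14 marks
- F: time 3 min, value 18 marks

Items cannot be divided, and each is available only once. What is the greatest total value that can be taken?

Check high-value combinations within 13 min:
- C+E+F: time 5+5+3=13, value 28+14+18=60
- C+D: time 5+6=11, value 28+22=50
- C+F: time 5+3=8, value 28+18=46
Best: 60 marks.

60 marks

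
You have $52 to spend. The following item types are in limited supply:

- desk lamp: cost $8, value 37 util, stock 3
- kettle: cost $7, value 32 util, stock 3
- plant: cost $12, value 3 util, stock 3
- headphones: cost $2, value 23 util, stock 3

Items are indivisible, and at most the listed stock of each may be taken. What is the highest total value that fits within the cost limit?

Top feasible selections:
- 3×desk lamp + 3×kettle + 3×headphones: cost 51, value 276
- 3×desk lamp + 3×kettle + 2×headphones: cost 49, value 253
- 3×desk lamp + 2×kettle + 3×headphones: cost 44, value 244
Best: 276 util.

276 util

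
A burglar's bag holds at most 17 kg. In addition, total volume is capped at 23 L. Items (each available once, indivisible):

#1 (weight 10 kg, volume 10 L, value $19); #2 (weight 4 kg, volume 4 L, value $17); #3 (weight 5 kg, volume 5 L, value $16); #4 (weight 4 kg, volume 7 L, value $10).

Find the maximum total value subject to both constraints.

Feasible sets respecting both limits:
- #2+#3+#4: weight 13, volume 16, value 43
- #1+#2: weight 14, volume 14, value 36
- #1+#3: weight 15, volume 15, value 35
Best: $43.

$43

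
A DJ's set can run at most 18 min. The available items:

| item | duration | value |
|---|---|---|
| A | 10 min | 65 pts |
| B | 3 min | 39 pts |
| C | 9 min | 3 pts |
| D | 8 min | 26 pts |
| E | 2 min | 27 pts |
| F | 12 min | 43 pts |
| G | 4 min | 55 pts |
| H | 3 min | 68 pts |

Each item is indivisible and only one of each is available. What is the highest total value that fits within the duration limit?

Check high-value combinations within 18 min:
- A+B+E+H: duration 10+3+2+3=18, value 65+39+27+68=199
- B+E+G+H: duration 3+2+4+3=12, value 39+27+55+68=189
- A+G+H: duration 10+4+3=17, value 65+55+68=188
Best: 199 pts.

199 pts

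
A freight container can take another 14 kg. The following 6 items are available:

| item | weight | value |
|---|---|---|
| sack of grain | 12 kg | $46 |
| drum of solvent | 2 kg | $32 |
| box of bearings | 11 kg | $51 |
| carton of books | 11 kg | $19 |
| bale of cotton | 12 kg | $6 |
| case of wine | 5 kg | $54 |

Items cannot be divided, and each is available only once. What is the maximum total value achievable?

$86

Check high-value combinations within 14 kg:
- drum of solvent+case of wine: weight 2+5=7, value 32+54=86
- drum of solvent+box of bearings: weight 2+11=13, value 32+51=83
- sack of grain+drum of solvent: weight 12+2=14, value 46+32=78
- case of wine: weight 5, value 54
- box of bearings: weight 11, value 51
Best: $86.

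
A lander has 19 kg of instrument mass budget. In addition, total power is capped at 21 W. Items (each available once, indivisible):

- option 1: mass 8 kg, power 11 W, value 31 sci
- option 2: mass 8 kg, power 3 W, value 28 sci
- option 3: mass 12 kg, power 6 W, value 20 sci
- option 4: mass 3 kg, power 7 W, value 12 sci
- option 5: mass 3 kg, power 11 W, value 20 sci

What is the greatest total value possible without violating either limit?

71 sci

Feasible sets respecting both limits:
- option 1+option 2+option 4: mass 19, power 21, value 71
- option 2+option 4+option 5: mass 14, power 21, value 60
- option 1+option 2: mass 16, power 14, value 59
Best: 71 sci.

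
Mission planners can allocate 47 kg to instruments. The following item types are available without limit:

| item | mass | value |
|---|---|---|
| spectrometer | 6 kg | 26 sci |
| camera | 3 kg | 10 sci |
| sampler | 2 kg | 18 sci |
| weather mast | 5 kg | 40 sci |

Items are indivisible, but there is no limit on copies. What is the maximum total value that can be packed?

Best value-per-unit is sampler at 18/2; filling with it alone gives 23×18 = 414.
Optimal mix: 21×sampler + 1×weather mast → mass 47, value 418.

418 sci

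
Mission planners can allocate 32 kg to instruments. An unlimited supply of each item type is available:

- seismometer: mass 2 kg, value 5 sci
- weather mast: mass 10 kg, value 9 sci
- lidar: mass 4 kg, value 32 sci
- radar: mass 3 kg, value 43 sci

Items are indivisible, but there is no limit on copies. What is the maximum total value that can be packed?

435 sci

Best value-per-unit is radar at 43/3; filling with it alone gives 10×43 = 430.
Optimal mix: 1×seismometer + 10×radar → mass 32, value 435.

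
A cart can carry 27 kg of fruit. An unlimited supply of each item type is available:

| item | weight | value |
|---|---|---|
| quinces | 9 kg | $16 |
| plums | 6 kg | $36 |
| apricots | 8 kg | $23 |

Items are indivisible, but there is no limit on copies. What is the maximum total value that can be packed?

Best value-per-unit is plums at 36/6, and filling with it alone uses weight 4×6=24. No mix of the others beats 4×36 = 144.

$144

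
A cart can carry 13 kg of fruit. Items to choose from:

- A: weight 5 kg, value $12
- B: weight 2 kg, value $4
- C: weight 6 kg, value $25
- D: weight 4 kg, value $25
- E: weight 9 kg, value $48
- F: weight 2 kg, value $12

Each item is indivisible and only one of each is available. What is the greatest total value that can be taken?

Check high-value combinations within 13 kg:
- D+E: weight 4+9=13, value 25+48=73
- B+E+F: weight 2+9+2=13, value 4+48+12=64
- C+D+F: weight 6+4+2=12, value 25+25+12=62
- E+F: weight 9+2=11, value 48+12=60
- B+C+D: weight 2+6+4=12, value 4+25+25=54
Best: $73.

$73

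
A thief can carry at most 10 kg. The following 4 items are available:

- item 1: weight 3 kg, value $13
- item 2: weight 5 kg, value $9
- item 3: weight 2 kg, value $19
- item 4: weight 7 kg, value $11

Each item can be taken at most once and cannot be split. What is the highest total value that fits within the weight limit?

Check high-value combinations within 10 kg:
- item 1+item 2+item 3: weight 3+5+2=10, value 13+9+19=41
- item 1+item 3: weight 3+2=5, value 13+19=32
- item 3+item 4: weight 2+7=9, value 19+11=30
- item 2+item 3: weight 5+2=7, value 9+19=28
Best: $41.

$41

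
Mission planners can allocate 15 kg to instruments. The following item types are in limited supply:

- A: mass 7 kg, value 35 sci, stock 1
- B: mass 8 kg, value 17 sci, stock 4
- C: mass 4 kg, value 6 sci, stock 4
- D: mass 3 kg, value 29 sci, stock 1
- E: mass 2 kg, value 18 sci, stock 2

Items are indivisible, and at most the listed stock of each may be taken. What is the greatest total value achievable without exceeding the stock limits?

100 sci

Best selections within mass 15 and stock limits:
- 1×A + 1×D + 2×E: mass 14, value 100
- 1×A + 1×D + 1×E: mass 12, value 82
Best: 100 sci.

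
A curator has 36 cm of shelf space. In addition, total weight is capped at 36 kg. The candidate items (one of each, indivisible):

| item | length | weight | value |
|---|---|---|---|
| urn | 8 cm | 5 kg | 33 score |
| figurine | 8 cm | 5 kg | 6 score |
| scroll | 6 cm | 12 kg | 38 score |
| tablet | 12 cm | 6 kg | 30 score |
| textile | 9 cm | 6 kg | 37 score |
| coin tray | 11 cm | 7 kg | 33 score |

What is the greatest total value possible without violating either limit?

141 score

Feasible sets respecting both limits:
- urn+scroll+textile+coin tray: length 34, weight 30, value 141
- urn+scroll+tablet+textile: length 35, weight 29, value 138
- urn+figurine+scroll+textile: length 31, weight 28, value 114
Best: 141 score.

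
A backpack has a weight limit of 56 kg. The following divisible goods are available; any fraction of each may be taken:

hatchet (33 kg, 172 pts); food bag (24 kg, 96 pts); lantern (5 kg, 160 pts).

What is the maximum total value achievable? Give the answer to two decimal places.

Take in order of value per unit:
- lantern (160/5 per unit): all 5 → value 160, running total 160.00
- hatchet (172/33 per unit): all 33 → value 172, running total 332.00
- food bag (96/24 per unit): 18 of 24 → value 18×96/24 = 72.0000, running total 404.00
Total 404.00.

404.00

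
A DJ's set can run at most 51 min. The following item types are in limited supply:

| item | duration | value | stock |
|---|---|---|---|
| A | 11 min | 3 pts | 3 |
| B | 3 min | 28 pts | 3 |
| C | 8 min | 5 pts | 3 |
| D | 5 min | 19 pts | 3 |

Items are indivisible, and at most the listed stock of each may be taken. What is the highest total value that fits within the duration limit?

156 pts

Best selections within duration 51 and stock limits:
- 3×B + 3×C + 3×D: duration 48, value 156
- 1×A + 3×B + 2×C + 3×D: duration 51, value 154
Best: 156 pts.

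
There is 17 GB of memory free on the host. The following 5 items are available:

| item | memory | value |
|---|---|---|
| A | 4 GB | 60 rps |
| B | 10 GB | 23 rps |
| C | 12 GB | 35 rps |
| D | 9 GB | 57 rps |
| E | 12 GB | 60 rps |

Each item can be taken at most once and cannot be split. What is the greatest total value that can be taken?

Check high-value combinations within 17 GB:
- A+E: memory 4+12=16, value 60+60=120
- A+D: memory 4+9=13, value 60+57=117
- A+C: memory 4+12=16, value 60+35=95
- A+B: memory 4+10=14, value 60+23=83
Best: 120 rps.

120 rps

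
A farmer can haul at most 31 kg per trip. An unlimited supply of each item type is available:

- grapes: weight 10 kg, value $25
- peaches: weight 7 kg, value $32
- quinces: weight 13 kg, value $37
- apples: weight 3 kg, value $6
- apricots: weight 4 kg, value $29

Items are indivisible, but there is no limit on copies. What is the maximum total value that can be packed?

Best value-per-unit is apricots at 29/4; filling with it alone gives 7×29 = 203.
Optimal mix: 1×apples + 7×apricots → weight 31, value 209.

$209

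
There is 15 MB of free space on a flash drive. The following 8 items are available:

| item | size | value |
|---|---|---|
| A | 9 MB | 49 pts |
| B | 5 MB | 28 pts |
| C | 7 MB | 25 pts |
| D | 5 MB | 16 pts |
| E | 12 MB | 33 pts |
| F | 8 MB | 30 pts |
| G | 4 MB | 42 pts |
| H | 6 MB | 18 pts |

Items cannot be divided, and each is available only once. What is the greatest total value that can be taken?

This is a 0/1 knapsack; check combinations near the capacity.
- A+G: size 9+4=13, value 49+42=91
- B+G+H: size 5+4+6=15, value 28+42+18=88
- B+D+G: size 5+5+4=14, value 28+16+42=86
- A+B: size 9+5=14, value 49+28=77
Best: 91 pts.

91 pts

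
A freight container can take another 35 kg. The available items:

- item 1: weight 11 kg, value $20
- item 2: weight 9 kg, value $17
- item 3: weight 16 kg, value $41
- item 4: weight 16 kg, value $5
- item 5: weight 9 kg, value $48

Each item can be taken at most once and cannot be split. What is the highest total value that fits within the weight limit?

This is a 0/1 knapsack; check combinations near the capacity.
- item 2+item 3+item 5: weight 9+16+9=34, value 17+41+48=106
- item 3+item 5: weight 16+9=25, value 41+48=89
- item 1+item 2+item 5: weight 11+9+9=29, value 20+17+48=85
- item 2+item 4+item 5: weight 9+16+9=34, value 17+5+48=70
Best: $106.

$106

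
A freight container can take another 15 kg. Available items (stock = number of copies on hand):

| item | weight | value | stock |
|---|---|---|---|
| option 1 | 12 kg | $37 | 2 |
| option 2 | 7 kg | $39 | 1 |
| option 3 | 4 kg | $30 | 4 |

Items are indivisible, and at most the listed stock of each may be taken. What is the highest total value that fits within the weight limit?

Best selections within weight 15 and stock limits:
- 1×option 2 + 2×option 3: weight 15, value 99
- 3×option 3: weight 12, value 90
- 1×option 2 + 1×option 3: weight 11, value 69
Best: $99.

$99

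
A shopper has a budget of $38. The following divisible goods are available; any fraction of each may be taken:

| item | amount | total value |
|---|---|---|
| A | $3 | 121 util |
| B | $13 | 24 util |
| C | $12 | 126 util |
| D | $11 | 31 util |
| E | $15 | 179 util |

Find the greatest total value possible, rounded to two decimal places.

448.55

Take in order of value per unit:
- A (121/3 per unit): all 3 → value 121, running total 121.00
- E (179/15 per unit): all 15 → value 179, running total 300.00
- C (126/12 per unit): all 12 → value 126, running total 426.00
- D (31/11 per unit): 8 of 11 → value 8×31/11 = 22.5455, running total 448.55
Total 448.55.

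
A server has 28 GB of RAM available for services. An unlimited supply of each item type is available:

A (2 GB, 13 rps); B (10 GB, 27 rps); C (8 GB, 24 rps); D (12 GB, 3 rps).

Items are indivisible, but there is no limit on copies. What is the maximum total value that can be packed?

Best value-per-unit is A at 13/2, and filling with it alone uses memory 14×2=28. No mix of the others beats 14×13 = 182.

182 rps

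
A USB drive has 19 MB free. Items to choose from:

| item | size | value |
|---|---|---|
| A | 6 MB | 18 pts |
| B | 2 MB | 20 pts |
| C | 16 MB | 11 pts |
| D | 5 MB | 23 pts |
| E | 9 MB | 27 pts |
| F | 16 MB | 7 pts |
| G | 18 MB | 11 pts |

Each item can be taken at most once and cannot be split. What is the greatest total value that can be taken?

70 pts

Check high-value combinations within 19 MB:
- B+D+E: size 2+5+9=16, value 20+23+27=70
- A+B+E: size 6+2+9=17, value 18+20+27=65
- A+B+D: size 6+2+5=13, value 18+20+23=61
- D+E: size 5+9=14, value 23+27=50
Best: 70 pts.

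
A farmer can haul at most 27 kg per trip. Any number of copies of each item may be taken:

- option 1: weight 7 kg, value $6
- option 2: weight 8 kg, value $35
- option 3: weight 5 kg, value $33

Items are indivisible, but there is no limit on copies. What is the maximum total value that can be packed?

Best value-per-unit is option 3 at 33/5, and filling with it alone uses weight 5×5=25. No mix of the others beats 5×33 = 165.

$165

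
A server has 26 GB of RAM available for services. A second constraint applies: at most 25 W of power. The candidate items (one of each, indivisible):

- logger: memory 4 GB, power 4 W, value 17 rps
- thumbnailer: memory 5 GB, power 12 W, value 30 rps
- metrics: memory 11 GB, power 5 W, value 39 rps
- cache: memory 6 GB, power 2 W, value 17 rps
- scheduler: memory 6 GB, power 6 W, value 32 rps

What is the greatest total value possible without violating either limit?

103 rps

Feasible sets respecting both limits:
- logger+thumbnailer+metrics+cache: memory 26, power 23, value 103
- thumbnailer+metrics+scheduler: memory 22, power 23, value 101
- logger+thumbnailer+cache+scheduler: memory 21, power 24, value 96
- logger+metrics+scheduler: memory 21, power 15, value 88
Best: 103 rps.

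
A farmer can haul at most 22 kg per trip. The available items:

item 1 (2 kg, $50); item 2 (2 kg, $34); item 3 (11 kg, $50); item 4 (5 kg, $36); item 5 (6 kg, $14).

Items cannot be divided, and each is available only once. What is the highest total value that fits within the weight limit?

Check high-value combinations within 22 kg:
- item 1+item 2+item 3+item 4: weight 2+2+11+5=20, value 50+34+50+36=170
- item 1+item 2+item 3+item 5: weight 2+2+11+6=21, value 50+34+50+14=148
- item 1+item 3+item 4: weight 2+11+5=18, value 50+50+36=136
Best: $170.

$170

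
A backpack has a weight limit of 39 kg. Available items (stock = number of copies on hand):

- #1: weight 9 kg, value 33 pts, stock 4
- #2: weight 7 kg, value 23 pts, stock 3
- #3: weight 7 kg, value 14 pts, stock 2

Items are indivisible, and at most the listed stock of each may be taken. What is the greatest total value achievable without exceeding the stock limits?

135 pts

Top feasible selections:
- 2×#1 + 3×#2: weight 39, value 135
- 4×#1: weight 36, value 132
- 2×#1 + 2×#2 + 1×#3: weight 39, value 126
Best: 135 pts.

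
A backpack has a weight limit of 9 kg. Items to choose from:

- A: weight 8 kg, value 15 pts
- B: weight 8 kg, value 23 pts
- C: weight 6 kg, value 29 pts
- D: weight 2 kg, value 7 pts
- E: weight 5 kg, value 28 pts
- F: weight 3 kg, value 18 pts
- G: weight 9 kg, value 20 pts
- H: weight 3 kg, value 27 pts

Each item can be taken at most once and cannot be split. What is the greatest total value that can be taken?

Check high-value combinations within 9 kg:
- C+H: weight 6+3=9, value 29+27=56
- E+H: weight 5+3=8, value 28+27=55
- D+F+H: weight 2+3+3=8, value 7+18+27=52
- C+F: weight 6+3=9, value 29+18=47
Best: 56 pts.

56 pts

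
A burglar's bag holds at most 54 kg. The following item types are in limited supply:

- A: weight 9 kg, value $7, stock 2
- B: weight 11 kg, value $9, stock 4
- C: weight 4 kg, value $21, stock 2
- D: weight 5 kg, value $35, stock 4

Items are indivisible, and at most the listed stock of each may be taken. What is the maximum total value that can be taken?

Top feasible selections:
- 2×B + 2×C + 4×D: weight 50, value 200
- 1×A + 1×B + 2×C + 4×D: weight 48, value 198
- 2×A + 2×C + 4×D: weight 46, value 196
Best: $200.

$200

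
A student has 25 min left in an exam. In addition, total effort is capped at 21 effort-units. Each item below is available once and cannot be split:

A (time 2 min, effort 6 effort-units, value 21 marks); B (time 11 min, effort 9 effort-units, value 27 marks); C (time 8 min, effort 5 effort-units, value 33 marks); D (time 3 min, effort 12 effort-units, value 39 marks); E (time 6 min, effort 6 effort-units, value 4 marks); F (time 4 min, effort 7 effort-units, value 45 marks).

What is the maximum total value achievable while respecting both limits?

105 marks

Feasible sets respecting both limits:
- B+C+F: time 23, effort 21, value 105
- A+C+F: time 14, effort 18, value 99
- D+F: time 7, effort 19, value 84
- C+E+F: time 18, effort 18, value 82
Best: 105 marks.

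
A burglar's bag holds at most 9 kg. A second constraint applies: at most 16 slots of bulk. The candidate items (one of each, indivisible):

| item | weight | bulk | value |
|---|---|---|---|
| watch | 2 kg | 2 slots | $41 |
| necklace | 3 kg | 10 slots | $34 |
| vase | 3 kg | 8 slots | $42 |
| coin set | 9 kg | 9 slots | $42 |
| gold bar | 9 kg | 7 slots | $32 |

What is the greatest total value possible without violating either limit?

$83

Feasible sets respecting both limits:
- watch+vase: weight 5, bulk 10, value 83
- watch+necklace: weight 5, bulk 12, value 75
- vase: weight 3, bulk 8, value 42
Best: $83.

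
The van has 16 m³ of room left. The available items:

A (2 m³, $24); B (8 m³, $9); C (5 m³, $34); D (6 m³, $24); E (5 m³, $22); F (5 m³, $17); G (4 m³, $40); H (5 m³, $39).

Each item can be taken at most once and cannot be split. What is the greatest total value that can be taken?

$137

Check high-value combinations within 16 m³:
- A+C+G+H: volume 2+5+4+5=16, value 24+34+40+39=137
- A+E+G+H: volume 2+5+4+5=16, value 24+22+40+39=125
- A+C+E+G: volume 2+5+5+4=16, value 24+34+22+40=120
- A+F+G+H: volume 2+5+4+5=16, value 24+17+40+39=120
Best: $137.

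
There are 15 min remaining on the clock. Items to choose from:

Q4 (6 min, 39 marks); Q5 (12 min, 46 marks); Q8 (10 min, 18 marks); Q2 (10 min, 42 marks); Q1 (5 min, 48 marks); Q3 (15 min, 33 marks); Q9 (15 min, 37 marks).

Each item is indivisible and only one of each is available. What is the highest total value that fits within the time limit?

This is a 0/1 knapsack; check combinations near the capacity.
- Q2+Q1: time 10+5=15, value 42+48=90
- Q4+Q1: time 6+5=11, value 39+48=87
- Q8+Q1: time 10+5=15, value 18+48=66
- Q1: time 5, value 48
Best: 90 marks.

90 marks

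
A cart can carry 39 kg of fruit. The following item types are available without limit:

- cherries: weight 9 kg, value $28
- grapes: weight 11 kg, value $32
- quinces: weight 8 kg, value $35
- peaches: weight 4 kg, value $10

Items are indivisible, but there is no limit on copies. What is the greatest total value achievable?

$150

Best value-per-unit is quinces at 35/8; filling with it alone gives 4×35 = 140.
Optimal mix: 4×quinces + 1×peaches → weight 36, value 150.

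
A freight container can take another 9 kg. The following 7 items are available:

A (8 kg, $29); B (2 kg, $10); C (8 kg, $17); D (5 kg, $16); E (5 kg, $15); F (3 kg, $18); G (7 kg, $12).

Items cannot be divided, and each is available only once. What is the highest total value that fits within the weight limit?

$34

Check high-value combinations within 9 kg:
- D+F: weight 5+3=8, value 16+18=34
- E+F: weight 5+3=8, value 15+18=33
- A: weight 8, value 29
- B+F: weight 2+3=5, value 10+18=28
Best: $34.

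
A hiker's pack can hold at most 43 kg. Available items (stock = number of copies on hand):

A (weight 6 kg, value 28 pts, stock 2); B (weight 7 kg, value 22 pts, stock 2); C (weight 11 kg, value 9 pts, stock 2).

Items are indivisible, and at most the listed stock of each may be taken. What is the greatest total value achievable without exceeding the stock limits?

Best selections within weight 43 and stock limits:
- 2×A + 2×B + 1×C: weight 37, value 109
- 2×A + 2×B: weight 26, value 100
- 2×A + 1×B + 2×C: weight 41, value 96
Best: 109 pts.

109 pts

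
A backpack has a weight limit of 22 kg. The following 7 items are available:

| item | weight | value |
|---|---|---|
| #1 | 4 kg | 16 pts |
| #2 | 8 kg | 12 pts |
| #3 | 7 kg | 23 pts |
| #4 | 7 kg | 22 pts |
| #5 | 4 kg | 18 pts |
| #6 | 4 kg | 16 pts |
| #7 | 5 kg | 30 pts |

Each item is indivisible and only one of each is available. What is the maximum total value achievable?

Check high-value combinations within 22 kg:
- #1+#3+#5+#7: weight 4+7+4+5=20, value 16+23+18+30=87
- #3+#5+#6+#7: weight 7+4+4+5=20, value 23+18+16+30=87
- #1+#4+#5+#7: weight 4+7+4+5=20, value 16+22+18+30=86
Best: 87 pts.

87 pts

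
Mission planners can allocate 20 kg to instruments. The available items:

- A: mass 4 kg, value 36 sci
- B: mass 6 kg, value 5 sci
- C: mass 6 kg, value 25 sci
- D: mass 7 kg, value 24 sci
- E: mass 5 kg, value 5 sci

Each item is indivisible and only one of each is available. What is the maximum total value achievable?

Check high-value combinations within 20 kg:
- A+C+D: mass 4+6+7=17, value 36+25+24=85
- A+C+E: mass 4+6+5=15, value 36+25+5=66
- A+B+C: mass 4+6+6=16, value 36+5+25=66
- A+D+E: mass 4+7+5=16, value 36+24+5=65
Best: 85 sci.

85 sci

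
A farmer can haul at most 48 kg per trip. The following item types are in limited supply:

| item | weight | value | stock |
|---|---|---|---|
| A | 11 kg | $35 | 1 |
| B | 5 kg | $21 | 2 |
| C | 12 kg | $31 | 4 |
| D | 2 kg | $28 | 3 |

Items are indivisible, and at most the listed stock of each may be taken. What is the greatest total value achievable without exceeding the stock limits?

Best selections within weight 48 and stock limits:
- 1×A + 1×B + 2×C + 3×D: weight 46, value 202
- 1×B + 3×C + 3×D: weight 47, value 198
Best: $202.

$202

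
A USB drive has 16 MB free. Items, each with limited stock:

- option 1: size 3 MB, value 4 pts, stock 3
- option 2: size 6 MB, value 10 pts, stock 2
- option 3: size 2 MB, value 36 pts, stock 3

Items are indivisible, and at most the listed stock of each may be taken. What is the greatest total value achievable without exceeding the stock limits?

Top feasible selections:
- 1×option 1 + 1×option 2 + 3×option 3: size 15, value 122
- 3×option 1 + 3×option 3: size 15, value 120
- 1×option 2 + 3×option 3: size 12, value 118
- 2×option 1 + 3×option 3: size 12, value 116
Best: 122 pts.

122 pts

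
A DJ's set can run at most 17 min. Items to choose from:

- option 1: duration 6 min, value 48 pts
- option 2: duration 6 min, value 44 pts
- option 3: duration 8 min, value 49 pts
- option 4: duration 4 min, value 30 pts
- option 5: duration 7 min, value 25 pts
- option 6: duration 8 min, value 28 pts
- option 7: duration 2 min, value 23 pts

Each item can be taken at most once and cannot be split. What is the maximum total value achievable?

122 pts

This is a 0/1 knapsack; check combinations near the capacity.
- option 1+option 2+option 4: duration 6+6+4=16, value 48+44+30=122
- option 1+option 3+option 7: duration 6+8+2=16, value 48+49+23=120
- option 2+option 3+option 7: duration 6+8+2=16, value 44+49+23=116
- option 1+option 2+option 7: duration 6+6+2=14, value 48+44+23=115
- option 1+option 4+option 5: duration 6+4+7=17, value 48+30+25=103
Best: 122 pts.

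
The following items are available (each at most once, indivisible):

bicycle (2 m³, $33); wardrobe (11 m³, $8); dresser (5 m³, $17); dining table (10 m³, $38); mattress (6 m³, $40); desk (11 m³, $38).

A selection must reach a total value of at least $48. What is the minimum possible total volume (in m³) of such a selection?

7

Subsets with value ≥ 48, sorted by total volume:
- bicycle+dresser: volume 7, value 50
- bicycle+mattress: volume 8, value 73
Minimum volume: 7 m³.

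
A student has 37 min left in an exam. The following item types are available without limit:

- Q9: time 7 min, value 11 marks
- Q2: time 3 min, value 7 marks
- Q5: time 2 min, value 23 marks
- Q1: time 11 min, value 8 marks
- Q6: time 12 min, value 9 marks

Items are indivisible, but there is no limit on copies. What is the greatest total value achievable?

414 marks

Best value-per-unit is Q5 at 23/2, and filling with it alone uses time 18×2=36. No mix of the others beats 18×23 = 414.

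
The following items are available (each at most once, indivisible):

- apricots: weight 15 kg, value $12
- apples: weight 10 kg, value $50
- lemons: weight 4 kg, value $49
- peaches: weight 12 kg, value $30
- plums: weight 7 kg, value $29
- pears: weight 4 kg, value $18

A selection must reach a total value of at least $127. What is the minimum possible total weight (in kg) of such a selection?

21

Subsets with value ≥ 127, sorted by total weight:
- apples+lemons+plums: weight 21, value 128
- apples+lemons+plums+pears: weight 25, value 146
- apples+lemons+peaches: weight 26, value 129
Minimum weight: 21 kg.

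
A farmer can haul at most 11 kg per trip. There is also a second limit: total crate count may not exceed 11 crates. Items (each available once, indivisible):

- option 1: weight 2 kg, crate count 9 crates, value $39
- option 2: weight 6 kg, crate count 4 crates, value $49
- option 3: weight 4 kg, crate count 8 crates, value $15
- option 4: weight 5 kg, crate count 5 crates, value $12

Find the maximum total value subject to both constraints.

$61

Feasible sets respecting both limits:
- option 2+option 4: weight 11, crate count 9, value 61
- option 2: weight 6, crate count 4, value 49
- option 1: weight 2, crate count 9, value 39
- option 3: weight 4, crate count 8, value 15
Best: $61.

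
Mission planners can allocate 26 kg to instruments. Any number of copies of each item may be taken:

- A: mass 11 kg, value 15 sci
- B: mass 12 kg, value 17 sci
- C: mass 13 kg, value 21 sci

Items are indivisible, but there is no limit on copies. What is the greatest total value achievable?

Best value-per-unit is C at 21/13, and filling with it alone uses mass 2×13=26. No mix of the others beats 2×21 = 42.

42 sci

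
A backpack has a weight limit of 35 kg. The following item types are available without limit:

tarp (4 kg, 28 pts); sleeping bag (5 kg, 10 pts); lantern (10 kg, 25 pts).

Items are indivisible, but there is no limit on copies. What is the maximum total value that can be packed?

224 pts

Best value-per-unit is tarp at 28/4, and filling with it alone uses weight 8×4=32. No mix of the others beats 8×28 = 224.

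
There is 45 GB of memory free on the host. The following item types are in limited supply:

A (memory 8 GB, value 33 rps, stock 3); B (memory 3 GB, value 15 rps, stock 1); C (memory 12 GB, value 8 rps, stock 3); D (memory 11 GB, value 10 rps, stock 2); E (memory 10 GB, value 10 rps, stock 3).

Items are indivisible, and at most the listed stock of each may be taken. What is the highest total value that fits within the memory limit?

Top feasible selections:
- 3×A + 1×B + 1×E: memory 37, value 124
- 3×A + 1×B + 1×D: memory 38, value 124
- 3×A + 1×B + 1×C: memory 39, value 122
Best: 124 rps.

124 rps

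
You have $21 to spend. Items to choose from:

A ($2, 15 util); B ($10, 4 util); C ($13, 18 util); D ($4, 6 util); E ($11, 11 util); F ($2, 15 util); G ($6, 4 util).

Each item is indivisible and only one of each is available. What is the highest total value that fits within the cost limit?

54 util

Check high-value combinations within $21:
- A+C+D+F: cost 2+13+4+2=21, value 15+18+6+15=54
- A+C+F: cost 2+13+2=17, value 15+18+15=48
- A+D+E+F: cost 2+4+11+2=19, value 15+6+11+15=47
- A+E+F+G: cost 2+11+2+6=21, value 15+11+15+4=45
Best: 54 util.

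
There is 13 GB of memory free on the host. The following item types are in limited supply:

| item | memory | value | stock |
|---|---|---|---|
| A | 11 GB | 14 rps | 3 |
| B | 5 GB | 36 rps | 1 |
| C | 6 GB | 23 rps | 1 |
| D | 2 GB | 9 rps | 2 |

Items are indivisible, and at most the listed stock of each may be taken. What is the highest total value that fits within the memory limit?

Best selections within memory 13 and stock limits:
- 1×B + 1×C + 1×D: memory 13, value 68
- 1×B + 1×C: memory 11, value 59
- 1×B + 2×D: memory 9, value 54
Best: 68 rps.

68 rps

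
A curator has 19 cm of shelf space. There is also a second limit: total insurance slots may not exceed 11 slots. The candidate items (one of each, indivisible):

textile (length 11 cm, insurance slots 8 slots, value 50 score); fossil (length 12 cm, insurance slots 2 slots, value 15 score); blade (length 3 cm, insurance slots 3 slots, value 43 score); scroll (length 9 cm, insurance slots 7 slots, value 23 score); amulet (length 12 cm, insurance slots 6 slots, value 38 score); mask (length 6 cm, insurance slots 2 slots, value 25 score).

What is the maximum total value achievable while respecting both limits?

Feasible sets respecting both limits:
- textile+blade: length 14, insurance slots 11, value 93
- blade+amulet: length 15, insurance slots 9, value 81
- textile+mask: length 17, insurance slots 10, value 75
Best: 93 score.

93 score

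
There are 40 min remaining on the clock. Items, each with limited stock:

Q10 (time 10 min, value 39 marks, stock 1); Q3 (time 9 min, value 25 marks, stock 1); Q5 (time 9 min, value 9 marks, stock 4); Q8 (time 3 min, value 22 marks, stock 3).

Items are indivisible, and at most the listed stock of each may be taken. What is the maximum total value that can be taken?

139 marks

Top feasible selections:
- 1×Q10 + 1×Q3 + 1×Q5 + 3×Q8: time 37, value 139
- 1×Q10 + 1×Q3 + 3×Q8: time 28, value 130
Best: 139 marks.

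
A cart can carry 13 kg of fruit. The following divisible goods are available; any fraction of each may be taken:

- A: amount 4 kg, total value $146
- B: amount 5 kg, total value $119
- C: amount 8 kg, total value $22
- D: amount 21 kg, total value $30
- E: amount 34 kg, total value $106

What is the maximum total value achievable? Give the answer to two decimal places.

Take in order of value per unit:
- A (146/4 per unit): all 4 → value 146, running total 146.00
- B (119/5 per unit): all 5 → value 119, running total 265.00
- E (106/34 per unit): 4 of 34 → value 4×106/34 = 12.4706, running total 277.47
Total 277.47.

277.47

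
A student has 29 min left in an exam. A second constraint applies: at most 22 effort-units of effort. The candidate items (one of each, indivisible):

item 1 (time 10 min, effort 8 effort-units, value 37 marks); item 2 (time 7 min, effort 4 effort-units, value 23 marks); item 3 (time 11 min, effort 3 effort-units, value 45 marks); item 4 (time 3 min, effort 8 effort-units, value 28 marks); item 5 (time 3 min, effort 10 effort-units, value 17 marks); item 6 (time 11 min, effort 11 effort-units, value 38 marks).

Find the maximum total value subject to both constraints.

111 marks

Feasible sets respecting both limits:
- item 3+item 4+item 6: time 25, effort 22, value 111
- item 1+item 3+item 4: time 24, effort 19, value 110
- item 2+item 3+item 6: time 29, effort 18, value 106
Best: 111 marks.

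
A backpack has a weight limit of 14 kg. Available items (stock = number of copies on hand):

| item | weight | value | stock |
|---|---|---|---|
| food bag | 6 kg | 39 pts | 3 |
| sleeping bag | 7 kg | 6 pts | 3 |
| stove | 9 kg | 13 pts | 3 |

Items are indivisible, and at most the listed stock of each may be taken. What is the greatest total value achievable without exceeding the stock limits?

78 pts

Top feasible selections:
- 2×food bag: weight 12, value 78
- 1×food bag + 1×sleeping bag: weight 13, value 45
- 1×food bag: weight 6, value 39
Best: 78 pts.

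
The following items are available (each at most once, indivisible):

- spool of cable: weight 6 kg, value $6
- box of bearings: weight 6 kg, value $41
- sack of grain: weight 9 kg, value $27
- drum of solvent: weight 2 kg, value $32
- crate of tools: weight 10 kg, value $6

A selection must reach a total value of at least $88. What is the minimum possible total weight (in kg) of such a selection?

17

Subsets with value ≥ 88, sorted by total weight:
- box of bearings+sack of grain+drum of solvent: weight 17, value 100
- spool of cable+box of bearings+sack of grain+drum of solvent: weight 23, value 106
Minimum weight: 17 kg.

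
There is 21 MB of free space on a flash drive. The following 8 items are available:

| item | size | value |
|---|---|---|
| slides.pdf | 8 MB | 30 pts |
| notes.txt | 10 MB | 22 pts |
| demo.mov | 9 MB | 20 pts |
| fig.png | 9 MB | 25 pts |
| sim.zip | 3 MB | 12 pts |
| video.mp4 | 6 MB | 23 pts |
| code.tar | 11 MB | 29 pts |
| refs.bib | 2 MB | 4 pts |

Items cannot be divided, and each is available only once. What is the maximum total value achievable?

This is a 0/1 knapsack; check combinations near the capacity.
- slides.pdf+sim.zip+video.mp4+refs.bib: size 8+3+6+2=19, value 30+12+23+4=69
- slides.pdf+fig.png+sim.zip: size 8+9+3=20, value 30+25+12=67
- slides.pdf+sim.zip+video.mp4: size 8+3+6=17, value 30+12+23=65
- sim.zip+video.mp4+code.tar: size 3+6+11=20, value 12+23+29=64
Best: 69 pts.

69 pts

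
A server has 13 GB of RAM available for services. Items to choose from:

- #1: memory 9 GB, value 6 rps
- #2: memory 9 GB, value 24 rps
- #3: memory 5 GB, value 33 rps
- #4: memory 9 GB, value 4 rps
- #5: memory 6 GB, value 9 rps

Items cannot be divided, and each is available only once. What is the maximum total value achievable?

42 rps

Check high-value combinations within 13 GB:
- #3+#5: memory 5+6=11, value 33+9=42
- #3: memory 5, value 33
- #2: memory 9, value 24
- #5: memory 6, value 9
- #1: memory 9, value 6
Best: 42 rps.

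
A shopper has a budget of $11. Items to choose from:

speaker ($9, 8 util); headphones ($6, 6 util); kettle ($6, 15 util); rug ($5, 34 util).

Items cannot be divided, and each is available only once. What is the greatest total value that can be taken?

49 util

Check high-value combinations within $11:
- kettle+rug: cost 6+5=11, value 15+34=49
- headphones+rug: cost 6+5=11, value 6+34=40
- rug: cost 5, value 34
Best: 49 util.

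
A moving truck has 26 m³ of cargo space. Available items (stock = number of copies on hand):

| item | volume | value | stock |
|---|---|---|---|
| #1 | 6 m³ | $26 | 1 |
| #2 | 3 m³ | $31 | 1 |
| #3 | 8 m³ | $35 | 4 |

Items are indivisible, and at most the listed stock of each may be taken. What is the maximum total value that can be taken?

Best selections within volume 26 and stock limits:
- 1×#1 + 1×#2 + 2×#3: volume 25, value 127
- 3×#3: volume 24, value 105
Best: $127.

$127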